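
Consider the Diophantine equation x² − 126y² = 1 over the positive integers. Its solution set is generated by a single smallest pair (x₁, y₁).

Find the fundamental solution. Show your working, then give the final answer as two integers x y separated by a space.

449 40

d=126: √d = [11; 4,2,4,22] (ℓ=4, even), read p_3/q_3
k=0  a_k=11  p_k/q_k = 11/1
k=1  a_k=4  p_k/q_k = 45/4
k=2  a_k=2  p_k/q_k = 101/9
k=3  a_k=4  p_k/q_k = 449/40
(x₁, y₁) = (449, 40);  449² − 126·40² = 1 ✓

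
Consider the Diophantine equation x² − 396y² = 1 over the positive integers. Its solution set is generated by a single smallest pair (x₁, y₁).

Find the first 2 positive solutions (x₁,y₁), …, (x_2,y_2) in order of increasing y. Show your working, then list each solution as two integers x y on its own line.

√396 → a₀=19, period (1,8,1,38); ℓ=4 even so k=3
step 0: (19, 1)  from 19·(1,0) + (0,1)
…
step 2: (179, 9)  from 8·(20,1) + (19,1)
step 3: (199, 10)  from 1·(179,9) + (20,1)
(x₁, y₁) = (199, 10);  199² − 396·10² = 1 ✓
(x_2, y_2) = (199·199 + 396·10·10, 199·10 + 10·199) = (79201, 3980)

199 10
79201 3980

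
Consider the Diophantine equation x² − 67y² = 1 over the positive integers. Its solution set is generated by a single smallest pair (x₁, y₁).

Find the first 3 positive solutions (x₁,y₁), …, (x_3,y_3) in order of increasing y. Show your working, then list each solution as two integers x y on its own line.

48842 5967
4771081927 582880428
466058366908226 56938091722785

d=67: √d = [8; 5,2,1,1,7,1,1,2,5,16] (ℓ=10, even), read p_9/q_9
step 0: (8, 1)  from 8·(1,0) + (0,1)
…
step 2: (90, 11)  from 2·(41,5) + (8,1)
…
step 4: (221, 27)  from 1·(131,16) + (90,11)
…
step 6: (1899, 232)  from 1·(1678,205) + (221,27)
…
step 8: (9053, 1106)  from 2·(3577,437) + (1899,232)
step 9: (48842, 5967)  from 5·(9053,1106) + (3577,437)
→ (48842, 5967).  Check: 48842²=2385540964, 67·5967²=2385540963, difference 1.
k=2:  x_2 = 48842·48842+67·5967·5967 = 4771081927,  y_2 = 48842·5967+5967·48842 = 582880428
k=3:  x_3 = 48842·4771081927+67·5967·582880428 = 466058366908226,  y_3 = 48842·582880428+5967·4771081927 = 56938091722785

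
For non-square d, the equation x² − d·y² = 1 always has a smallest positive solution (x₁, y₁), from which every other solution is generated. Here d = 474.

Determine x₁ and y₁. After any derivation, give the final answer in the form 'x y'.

d=474: √d = [21; 1,3,2,1,1,…,3,1,42] (ℓ=14, even), read p_13/q_13
a_0=21:  p_0=21·1+0=21,  q_0=21·0+1=1
a_1=1:  p_1=1·21+1=22,  q_1=1·1+0=1
a_2=3:  p_2=3·22+21=87,  q_2=3·1+1=4
…
a_4=1:  p_4=1·196+87=283,  q_4=1·9+4=13
a_5=1:  p_5=1·283+196=479,  q_5=1·13+9=22
a_6=1:  p_6=1·479+283=762,  q_6=1·22+13=35
a_7=6:  p_7=6·762+479=5051,  q_7=6·35+22=232
a_8=1:  p_8=1·5051+762=5813,  q_8=1·232+35=267
a_9=1:  p_9=1·5813+5051=10864,  q_9=1·267+232=499
a_10=1:  p_10=1·10864+5813=16677,  q_10=1·499+267=766
a_11=2:  p_11=2·16677+10864=44218,  q_11=2·766+499=2031
a_12=3:  p_12=3·44218+16677=149331,  q_12=3·2031+766=6859
a_13=1:  p_13=1·149331+44218=193549,  q_13=1·6859+2031=8890
→ (193549, 8890).  Check: 193549²=37461215401, 474·8890²=37461215400, difference 1.

193549 8890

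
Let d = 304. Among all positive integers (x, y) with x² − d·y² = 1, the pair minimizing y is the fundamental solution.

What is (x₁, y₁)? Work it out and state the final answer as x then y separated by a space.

57799 3315

√304 → a₀=17, period (2,3,2,1,1,1,1,1,2,3,2,34); ℓ=12 even so k=11
a_0=17:  p_0=17·1+0=17,  q_0=17·0+1=1
a_1=2:  p_1=2·17+1=35,  q_1=2·1+0=2
a_2=3:  p_2=3·35+17=122,  q_2=3·2+1=7
a_3=2:  p_3=2·122+35=279,  q_3=2·7+2=16
…
a_5=1:  p_5=1·401+279=680,  q_5=1·23+16=39
a_6=1:  p_6=1·680+401=1081,  q_6=1·39+23=62
a_7=1:  p_7=1·1081+680=1761,  q_7=1·62+39=101
…
a_9=2:  p_9=2·2842+1761=7445,  q_9=2·163+101=427
a_10=3:  p_10=3·7445+2842=25177,  q_10=3·427+163=1444
a_11=2:  p_11=2·25177+7445=57799,  q_11=2·1444+427=3315
fundamental: x₁=57799, y₁=3315  (since 3340724401 − 304·10989225 = 1)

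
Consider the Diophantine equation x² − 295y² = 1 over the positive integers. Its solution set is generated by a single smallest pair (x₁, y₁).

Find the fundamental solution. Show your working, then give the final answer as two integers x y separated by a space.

√295 = [17; 5,1,2,3,2,6,2,3,2,1,5,34, …], period ℓ=12 (even) → k=11
i=0: a=17 ⇒ p=17, q=1
i=1: a=5 ⇒ p=86, q=5
i=2: a=1 ⇒ p=103, q=6
…
i=5: a=2 ⇒ p=2250, q=131
i=6: a=6 ⇒ p=14479, q=843
i=7: a=2 ⇒ p=31208, q=1817
i=8: a=3 ⇒ p=108103, q=6294
…
i=10: a=1 ⇒ p=355517, q=20699
i=11: a=5 ⇒ p=2024999, q=117900
→ (2024999, 117900).  Check: 2024999²=4100620950001, 295·117900²=4100620950000, difference 1.

2024999 117900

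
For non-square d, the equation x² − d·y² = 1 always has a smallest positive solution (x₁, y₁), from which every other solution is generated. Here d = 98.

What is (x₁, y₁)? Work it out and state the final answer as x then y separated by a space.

√98 → a₀=9, period (1,8,1,18); ℓ=4 even so k=3
step 0: (9, 1)  from 9·(1,0) + (0,1)
…
step 2: (89, 9)  from 8·(10,1) + (9,1)
step 3: (99, 10)  from 1·(89,9) + (10,1)
(x₁, y₁) = (99, 10);  99² − 98·10² = 1 ✓

99 10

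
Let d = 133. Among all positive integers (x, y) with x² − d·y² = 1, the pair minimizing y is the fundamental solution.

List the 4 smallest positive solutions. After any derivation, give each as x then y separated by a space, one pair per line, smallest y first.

2588599 224460
13401689565601 1162073863080
69383200415647777399 6016286479789825380
359210566425477440164982401 31147506330593762303822160

√133 → a₀=11, period (1,1,7,5,1,…,1,1,22); ℓ=16 even so k=15
i=0: a=11 ⇒ p=11, q=1
i=1: a=1 ⇒ p=12, q=1
…
i=3: a=7 ⇒ p=173, q=15
…
i=5: a=1 ⇒ p=1061, q=92
i=6: a=1 ⇒ p=1949, q=169
i=7: a=1 ⇒ p=3010, q=261
i=8: a=2 ⇒ p=7969, q=691
i=9: a=1 ⇒ p=10979, q=952
…
i=11: a=1 ⇒ p=29927, q=2595
i=12: a=5 ⇒ p=168583, q=14618
…
i=14: a=1 ⇒ p=1378591, q=119539
i=15: a=1 ⇒ p=2588599, q=224460
→ (2588599, 224460).  Check: 2588599²=6700844782801, 133·224460²=6700844782800, difference 1.
n=2: (2588599,224460)∘(2588599,224460) = (2588599·2588599+133·224460·224460, 2588599·224460+224460·2588599) = (13401689565601,1162073863080)
n=3: (13401689565601,1162073863080)∘(2588599,224460) = (2588599·13401689565601+133·224460·1162073863080, 2588599·1162073863080+224460·13401689565601) = (69383200415647777399,6016286479789825380)
n=4: (69383200415647777399,6016286479789825380)∘(2588599,224460) = (2588599·69383200415647777399+133·224460·6016286479789825380, 2588599·6016286479789825380+224460·69383200415647777399) = (359210566425477440164982401,31147506330593762303822160)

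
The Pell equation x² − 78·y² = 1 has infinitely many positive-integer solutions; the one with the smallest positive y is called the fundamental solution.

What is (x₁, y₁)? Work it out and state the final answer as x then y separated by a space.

53 6

d=78: √d = [8; 1,4,1,16] (ℓ=4, even), read p_3/q_3
i=0: a=8 ⇒ p=8, q=1
…
i=2: a=4 ⇒ p=44, q=5
i=3: a=1 ⇒ p=53, q=6
→ (53, 6).  Check: 53²=2809, 78·6²=2808, difference 1.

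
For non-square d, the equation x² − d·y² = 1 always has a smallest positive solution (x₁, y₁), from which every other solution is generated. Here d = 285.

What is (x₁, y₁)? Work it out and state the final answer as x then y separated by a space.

2431 144

√285 → a₀=16, period (1,7,2,7,1,32); ℓ=6 even so k=5
i=0: a=16 ⇒ p=16, q=1
…
i=2: a=7 ⇒ p=135, q=8
…
i=4: a=7 ⇒ p=2144, q=127
i=5: a=1 ⇒ p=2431, q=144
(x₁, y₁) = (2431, 144);  2431² − 285·144² = 1 ✓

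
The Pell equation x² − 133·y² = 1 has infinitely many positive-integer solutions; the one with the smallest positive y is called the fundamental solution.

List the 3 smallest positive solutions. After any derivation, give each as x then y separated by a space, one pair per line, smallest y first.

d=133: √d = [11; 1,1,7,5,1,…,1,1,22] (ℓ=16, even), read p_15/q_15
k=0  a_k=11  p_k/q_k = 11/1
k=1  a_k=1  p_k/q_k = 12/1
…
k=4  a_k=5  p_k/q_k = 888/77
k=5  a_k=1  p_k/q_k = 1061/92
…
k=7  a_k=1  p_k/q_k = 3010/261
k=8  a_k=2  p_k/q_k = 7969/691
…
k=10  a_k=1  p_k/q_k = 18948/1643
…
k=13  a_k=7  p_k/q_k = 1210008/104921
k=14  a_k=1  p_k/q_k = 1378591/119539
k=15  a_k=1  p_k/q_k = 2588599/224460
fundamental: x₁=2588599, y₁=224460  (since 6700844782801 − 133·50382291600 = 1)
n=2: (2588599,224460)∘(2588599,224460) = (2588599·2588599+133·224460·224460, 2588599·224460+224460·2588599) = (13401689565601,1162073863080)
n=3: (13401689565601,1162073863080)∘(2588599,224460) = (2588599·13401689565601+133·224460·1162073863080, 2588599·1162073863080+224460·13401689565601) = (69383200415647777399,6016286479789825380)

2588599 224460
13401689565601 1162073863080
69383200415647777399 6016286479789825380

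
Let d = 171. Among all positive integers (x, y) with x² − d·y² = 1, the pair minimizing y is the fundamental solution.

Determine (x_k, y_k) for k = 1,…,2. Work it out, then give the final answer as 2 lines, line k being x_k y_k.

√171 = [13; 13,26, …], period ℓ=2 (even) → k=1
a_0=13:  p_0=13·1+0=13,  q_0=13·0+1=1
a_1=13:  p_1=13·13+1=170,  q_1=13·1+0=13
fundamental: x₁=170, y₁=13  (since 28900 − 171·169 = 1)
k=2:  x_2 = 170·170+171·13·13 = 57799,  y_2 = 170·13+13·170 = 4420

170 13
57799 4420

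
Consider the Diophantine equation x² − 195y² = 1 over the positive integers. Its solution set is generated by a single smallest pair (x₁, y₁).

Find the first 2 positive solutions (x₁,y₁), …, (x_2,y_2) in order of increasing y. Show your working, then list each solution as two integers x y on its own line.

14 1
391 28

√195 = [13; 1,26, …], period ℓ=2 (even) → k=1
k=0  a_k=13  p_k/q_k = 13/1
k=1  a_k=1  p_k/q_k = 14/1
(x₁, y₁) = (14, 1);  14² − 195·1² = 1 ✓
k=2:  x_2 = 14·14+195·1·1 = 391,  y_2 = 14·1+1·14 = 28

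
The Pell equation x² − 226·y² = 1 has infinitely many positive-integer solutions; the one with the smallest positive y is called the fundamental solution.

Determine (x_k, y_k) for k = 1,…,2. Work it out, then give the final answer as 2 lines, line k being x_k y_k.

[15; 30] for √226; ℓ=1 ⇒ convergent index 1
a_0=15:  p_0=15·1+0=15,  q_0=15·0+1=1
a_1=30:  p_1=30·15+1=451,  q_1=30·1+0=30
(x₁, y₁) = (451, 30);  451² − 226·30² = 1 ✓
k=2:  x_2 = 451·451+226·30·30 = 406801,  y_2 = 451·30+30·451 = 27060

451 30
406801 27060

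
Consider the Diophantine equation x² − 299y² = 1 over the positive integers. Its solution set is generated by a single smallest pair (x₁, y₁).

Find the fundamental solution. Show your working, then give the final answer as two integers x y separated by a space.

415 24

√299 → a₀=17, period (3,2,3,34); ℓ=4 even so k=3
step 0: (17, 1)  from 17·(1,0) + (0,1)
step 1: (52, 3)  from 3·(17,1) + (1,0)
step 2: (121, 7)  from 2·(52,3) + (17,1)
step 3: (415, 24)  from 3·(121,7) + (52,3)
→ (415, 24).  Check: 415²=172225, 299·24²=172224, difference 1.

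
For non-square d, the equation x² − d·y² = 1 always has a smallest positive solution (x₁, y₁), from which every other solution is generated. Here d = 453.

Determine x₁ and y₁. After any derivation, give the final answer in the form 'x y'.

√453 = [21; 3,1,1,10,14,10,1,1,3,42, …], period ℓ=10 (even) → k=9
k=0  a_k=21  p_k/q_k = 21/1
k=1  a_k=3  p_k/q_k = 64/3
k=2  a_k=1  p_k/q_k = 85/4
k=3  a_k=1  p_k/q_k = 149/7
k=4  a_k=10  p_k/q_k = 1575/74
k=5  a_k=14  p_k/q_k = 22199/1043
k=6  a_k=10  p_k/q_k = 223565/10504
k=7  a_k=1  p_k/q_k = 245764/11547
k=8  a_k=1  p_k/q_k = 469329/22051
k=9  a_k=3  p_k/q_k = 1653751/77700
→ (1653751, 77700).  Check: 1653751²=2734892370001, 453·77700²=2734892370000, difference 1.

1653751 77700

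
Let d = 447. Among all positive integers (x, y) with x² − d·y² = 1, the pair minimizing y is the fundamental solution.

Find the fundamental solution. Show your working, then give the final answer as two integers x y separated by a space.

148 7

√447 → a₀=21, period (7,42); ℓ=2 even so k=1
i=0: a=21 ⇒ p=21, q=1
i=1: a=7 ⇒ p=148, q=7
→ (148, 7).  Check: 148²=21904, 447·7²=21903, difference 1.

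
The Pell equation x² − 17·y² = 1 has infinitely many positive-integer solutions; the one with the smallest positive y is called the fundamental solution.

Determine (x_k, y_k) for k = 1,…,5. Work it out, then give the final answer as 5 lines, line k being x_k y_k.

33 8
2177 528
143649 34840
9478657 2298912
625447713 151693352

[4; 8] for √17; ℓ=1 ⇒ convergent index 1
k=0  a_k=4  p_k/q_k = 4/1
k=1  a_k=8  p_k/q_k = 33/8
fundamental: x₁=33, y₁=8  (since 1089 − 17·64 = 1)
k=2:  x_2 = 33·33+17·8·8 = 2177,  y_2 = 33·8+8·33 = 528
k=3:  x_3 = 33·2177+17·8·528 = 143649,  y_3 = 33·528+8·2177 = 34840
k=4:  x_4 = 33·143649+17·8·34840 = 9478657,  y_4 = 33·34840+8·143649 = 2298912
k=5:  x_5 = 33·9478657+17·8·2298912 = 625447713,  y_5 = 33·2298912+8·9478657 = 151693352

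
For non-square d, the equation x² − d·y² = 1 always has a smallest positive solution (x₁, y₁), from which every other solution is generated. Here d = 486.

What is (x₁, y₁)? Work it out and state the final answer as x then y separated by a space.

[22; 22,44] for √486; ℓ=2 ⇒ convergent index 1
a_0=22:  p_0=22·1+0=22,  q_0=22·0+1=1
a_1=22:  p_1=22·22+1=485,  q_1=22·1+0=22
fundamental: x₁=485, y₁=22  (since 235225 − 486·484 = 1)

485 22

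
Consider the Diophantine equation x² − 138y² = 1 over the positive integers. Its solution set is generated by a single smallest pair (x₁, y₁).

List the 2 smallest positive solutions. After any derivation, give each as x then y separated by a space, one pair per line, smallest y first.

47 4
4417 376

√138 → a₀=11, period (1,2,1,22); ℓ=4 even so k=3
a_0=11:  p_0=11·1+0=11,  q_0=11·0+1=1
…
a_2=2:  p_2=2·12+11=35,  q_2=2·1+1=3
a_3=1:  p_3=1·35+12=47,  q_3=1·3+1=4
fundamental: x₁=47, y₁=4  (since 2209 − 138·16 = 1)
(47+4√138)^2 = 4417 + 376√138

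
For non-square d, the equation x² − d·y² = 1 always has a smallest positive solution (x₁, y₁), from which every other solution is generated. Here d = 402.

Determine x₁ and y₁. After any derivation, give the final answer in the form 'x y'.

√402 → a₀=20, period (20,40); ℓ=2 even so k=1
k=0  a_k=20  p_k/q_k = 20/1
k=1  a_k=20  p_k/q_k = 401/20
(x₁, y₁) = (401, 20);  401² − 402·20² = 1 ✓

401 20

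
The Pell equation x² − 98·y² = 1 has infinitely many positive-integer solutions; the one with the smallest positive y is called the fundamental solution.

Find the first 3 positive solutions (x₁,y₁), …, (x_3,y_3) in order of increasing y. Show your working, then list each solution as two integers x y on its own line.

d=98: √d = [9; 1,8,1,18] (ℓ=4, even), read p_3/q_3
k=0  a_k=9  p_k/q_k = 9/1
k=1  a_k=1  p_k/q_k = 10/1
k=2  a_k=8  p_k/q_k = 89/9
k=3  a_k=1  p_k/q_k = 99/10
(x₁, y₁) = (99, 10);  99² − 98·10² = 1 ✓
n=2: (99,10)∘(99,10) = (99·99+98·10·10, 99·10+10·99) = (19601,1980)
n=3: (19601,1980)∘(99,10) = (99·19601+98·10·1980, 99·1980+10·19601) = (3880899,392030)

99 10
19601 1980
3880899 392030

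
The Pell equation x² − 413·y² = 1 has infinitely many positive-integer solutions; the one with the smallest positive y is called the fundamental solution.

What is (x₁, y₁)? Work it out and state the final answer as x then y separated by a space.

113399 5580

d=413: √d = [20; 3,9,1,4,1,9,3,40] (ℓ=8, even), read p_7/q_7
k=0  a_k=20  p_k/q_k = 20/1
k=1  a_k=3  p_k/q_k = 61/3
…
k=3  a_k=1  p_k/q_k = 630/31
…
k=6  a_k=9  p_k/q_k = 36560/1799
k=7  a_k=3  p_k/q_k = 113399/5580
(x₁, y₁) = (113399, 5580);  113399² − 413·5580² = 1 ✓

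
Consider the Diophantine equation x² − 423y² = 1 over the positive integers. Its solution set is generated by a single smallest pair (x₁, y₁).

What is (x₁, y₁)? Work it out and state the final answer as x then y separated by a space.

4607 224

√423 → a₀=20, period (1,1,3,4,3,1,1,40); ℓ=8 even so k=7
k=0  a_k=20  p_k/q_k = 20/1
…
k=6  a_k=1  p_k/q_k = 2612/127
k=7  a_k=1  p_k/q_k = 4607/224
fundamental: x₁=4607, y₁=224  (since 21224449 − 423·50176 = 1)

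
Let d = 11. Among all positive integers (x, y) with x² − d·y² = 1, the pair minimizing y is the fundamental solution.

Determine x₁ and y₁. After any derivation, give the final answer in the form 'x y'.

10 3

√11 = [3; 3,6, …], period ℓ=2 (even) → k=1
k=0  a_k=3  p_k/q_k = 3/1
k=1  a_k=3  p_k/q_k = 10/3
(x₁, y₁) = (10, 3);  10² − 11·3² = 1 ✓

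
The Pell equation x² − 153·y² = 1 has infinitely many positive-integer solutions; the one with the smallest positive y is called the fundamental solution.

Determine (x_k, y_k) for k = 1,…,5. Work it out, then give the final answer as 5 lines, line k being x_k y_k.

√153 = [12; 2,1,2,2,2,1,2,24, …], period ℓ=8 (even) → k=7
i=0: a=12 ⇒ p=12, q=1
i=1: a=2 ⇒ p=25, q=2
…
i=6: a=1 ⇒ p=804, q=65
i=7: a=2 ⇒ p=2177, q=176
→ (2177, 176).  Check: 2177²=4739329, 153·176²=4739328, difference 1.
(2177+176√153)^2 = 9478657 + 766304√153
(2177+176√153)^3 = 41270070401 + 3336487440√153
(2177+176√153)^4 = 179689877047297 + 14527065547456√153
(2177+176√153)^5 = 782369683393860737 + 63250840057135984√153

2177 176
9478657 766304
41270070401 3336487440
179689877047297 14527065547456
782369683393860737 63250840057135984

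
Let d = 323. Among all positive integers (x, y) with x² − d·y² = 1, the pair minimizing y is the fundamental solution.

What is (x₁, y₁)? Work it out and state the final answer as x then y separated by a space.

18 1

√323 = [17; 1,34, …], period ℓ=2 (even) → k=1
a_0=17:  p_0=17·1+0=17,  q_0=17·0+1=1
a_1=1:  p_1=1·17+1=18,  q_1=1·1+0=1
(x₁, y₁) = (18, 1);  18² − 323·1² = 1 ✓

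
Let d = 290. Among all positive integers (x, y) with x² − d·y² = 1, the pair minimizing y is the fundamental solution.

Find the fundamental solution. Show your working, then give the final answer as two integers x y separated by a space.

[17; 34] for √290; ℓ=1 ⇒ convergent index 1
a_0=17:  p_0=17·1+0=17,  q_0=17·0+1=1
a_1=34:  p_1=34·17+1=579,  q_1=34·1+0=34
(x₁, y₁) = (579, 34);  579² − 290·34² = 1 ✓

579 34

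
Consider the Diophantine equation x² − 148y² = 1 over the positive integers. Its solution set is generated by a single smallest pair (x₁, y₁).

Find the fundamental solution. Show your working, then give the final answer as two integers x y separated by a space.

73 6

√148 → a₀=12, period (6,24); ℓ=2 even so k=1
k=0  a_k=12  p_k/q_k = 12/1
k=1  a_k=6  p_k/q_k = 73/6
(x₁, y₁) = (73, 6);  73² − 148·6² = 1 ✓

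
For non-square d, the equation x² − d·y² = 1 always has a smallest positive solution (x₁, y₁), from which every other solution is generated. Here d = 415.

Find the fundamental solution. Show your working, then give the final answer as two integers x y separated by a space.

18412804 903849

√415 → a₀=20, period (2,1,2,4,6,…,1,2,40); ℓ=16 even so k=15
a_0=20:  p_0=20·1+0=20,  q_0=20·0+1=1
…
a_3=2:  p_3=2·61+41=163,  q_3=2·3+2=8
a_4=4:  p_4=4·163+61=713,  q_4=4·8+3=35
…
a_11=6:  p_11=6·77473+43534=508372,  q_11=6·3803+2137=24955
…
a_14=1:  p_14=1·4730294+2110961=6841255,  q_14=1·232201+103623=335824
a_15=2:  p_15=2·6841255+4730294=18412804,  q_15=2·335824+232201=903849
fundamental: x₁=18412804, y₁=903849  (since 339031351142416 − 415·816943014801 = 1)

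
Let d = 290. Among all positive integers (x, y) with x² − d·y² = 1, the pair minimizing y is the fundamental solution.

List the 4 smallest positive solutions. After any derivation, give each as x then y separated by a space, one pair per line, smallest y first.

[17; 34] for √290; ℓ=1 ⇒ convergent index 1
i=0: a=17 ⇒ p=17, q=1
i=1: a=34 ⇒ p=579, q=34
→ (579, 34).  Check: 579²=335241, 290·34²=335240, difference 1.
(x_2, y_2) = (579·579 + 290·34·34, 579·34 + 34·579) = (670481, 39372)
(x_3, y_3) = (579·670481 + 290·34·39372, 579·39372 + 34·670481) = (776416419, 45592742)
(x_4, y_4) = (579·776416419 + 290·34·45592742, 579·45592742 + 34·776416419) = (899089542721, 52796355864)

579 34
670481 39372
776416419 45592742
899089542721 52796355864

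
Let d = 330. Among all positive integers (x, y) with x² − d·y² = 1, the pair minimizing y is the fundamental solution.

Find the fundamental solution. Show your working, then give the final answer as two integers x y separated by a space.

d=330: √d = [18; 6,36] (ℓ=2, even), read p_1/q_1
i=0: a=18 ⇒ p=18, q=1
i=1: a=6 ⇒ p=109, q=6
→ (109, 6).  Check: 109²=11881, 330·6²=11880, difference 1.

109 6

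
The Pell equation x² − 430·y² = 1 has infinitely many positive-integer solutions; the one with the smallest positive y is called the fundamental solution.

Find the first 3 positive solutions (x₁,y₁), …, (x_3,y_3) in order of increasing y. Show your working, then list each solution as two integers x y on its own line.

2862251 138030
16384961574001 790153011060
93795745300289010251 4523232492118854090

[20; 1,2,1,3,1,…,2,1,40] for √430; ℓ=14 ⇒ convergent index 13
i=0: a=20 ⇒ p=20, q=1
…
i=2: a=2 ⇒ p=62, q=3
i=3: a=1 ⇒ p=83, q=4
…
i=6: a=6 ⇒ p=2675, q=129
i=7: a=8 ⇒ p=21794, q=1051
…
i=10: a=3 ⇒ p=599138, q=28893
i=11: a=1 ⇒ p=754371, q=36379
i=12: a=2 ⇒ p=2107880, q=101651
i=13: a=1 ⇒ p=2862251, q=138030
(x₁, y₁) = (2862251, 138030);  2862251² − 430·138030² = 1 ✓
(x_2, y_2) = (2862251·2862251 + 430·138030·138030, 2862251·138030 + 138030·2862251) = (16384961574001, 790153011060)
(x_3, y_3) = (2862251·16384961574001 + 430·138030·790153011060, 2862251·790153011060 + 138030·16384961574001) = (93795745300289010251, 4523232492118854090)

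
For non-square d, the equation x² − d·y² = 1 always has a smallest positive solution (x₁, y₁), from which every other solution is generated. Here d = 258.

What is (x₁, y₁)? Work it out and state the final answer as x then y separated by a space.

[16; 16,32] for √258; ℓ=2 ⇒ convergent index 1
a_0=16:  p_0=16·1+0=16,  q_0=16·0+1=1
a_1=16:  p_1=16·16+1=257,  q_1=16·1+0=16
fundamental: x₁=257, y₁=16  (since 66049 − 258·256 = 1)

257 16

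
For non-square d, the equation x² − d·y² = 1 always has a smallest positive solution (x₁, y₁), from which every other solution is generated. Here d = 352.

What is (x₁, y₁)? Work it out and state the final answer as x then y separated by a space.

77617 4137

[18; 1,3,5,9,5,3,1,36] for √352; ℓ=8 ⇒ convergent index 7
k=0  a_k=18  p_k/q_k = 18/1
…
k=4  a_k=9  p_k/q_k = 3621/193
k=5  a_k=5  p_k/q_k = 18499/986
k=6  a_k=3  p_k/q_k = 59118/3151
k=7  a_k=1  p_k/q_k = 77617/4137
→ (77617, 4137).  Check: 77617²=6024398689, 352·4137²=6024398688, difference 1.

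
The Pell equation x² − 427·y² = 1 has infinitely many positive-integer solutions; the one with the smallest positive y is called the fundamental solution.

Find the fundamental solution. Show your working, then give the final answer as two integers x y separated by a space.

√427 = [20; 1,1,1,40, …], period ℓ=4 (even) → k=3
step 0: (20, 1)  from 20·(1,0) + (0,1)
step 1: (21, 1)  from 1·(20,1) + (1,0)
step 2: (41, 2)  from 1·(21,1) + (20,1)
step 3: (62, 3)  from 1·(41,2) + (21,1)
fundamental: x₁=62, y₁=3  (since 3844 − 427·9 = 1)

62 3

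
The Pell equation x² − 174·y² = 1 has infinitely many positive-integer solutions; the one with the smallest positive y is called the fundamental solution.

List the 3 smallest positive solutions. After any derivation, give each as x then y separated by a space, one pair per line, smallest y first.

[13; 5,4,5,26] for √174; ℓ=4 ⇒ convergent index 3
a_0=13:  p_0=13·1+0=13,  q_0=13·0+1=1
a_1=5:  p_1=5·13+1=66,  q_1=5·1+0=5
a_2=4:  p_2=4·66+13=277,  q_2=4·5+1=21
a_3=5:  p_3=5·277+66=1451,  q_3=5·21+5=110
→ (1451, 110).  Check: 1451²=2105401, 174·110²=2105400, difference 1.
k=2:  x_2 = 1451·1451+174·110·110 = 4210801,  y_2 = 1451·110+110·1451 = 319220
k=3:  x_3 = 1451·4210801+174·110·319220 = 12219743051,  y_3 = 1451·319220+110·4210801 = 926376330

1451 110
4210801 319220
12219743051 926376330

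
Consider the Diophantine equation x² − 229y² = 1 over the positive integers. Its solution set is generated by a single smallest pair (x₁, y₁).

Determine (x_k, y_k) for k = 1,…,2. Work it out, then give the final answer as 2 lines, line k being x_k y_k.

d=229: √d = [15; 7,1,1,7,30] (ℓ=5, odd), read p_9/q_9
a_0=15:  p_0=15·1+0=15,  q_0=15·0+1=1
…
a_3=1:  p_3=1·121+106=227,  q_3=1·8+7=15
a_4=7:  p_4=7·227+121=1710,  q_4=7·15+8=113
a_5=30:  p_5=30·1710+227=51527,  q_5=30·113+15=3405
a_6=7:  p_6=7·51527+1710=362399,  q_6=7·3405+113=23948
a_7=1:  p_7=1·362399+51527=413926,  q_7=1·23948+3405=27353
a_8=1:  p_8=1·413926+362399=776325,  q_8=1·27353+23948=51301
a_9=7:  p_9=7·776325+413926=5848201,  q_9=7·51301+27353=386460
→ (5848201, 386460).  Check: 5848201²=34201454936401, 229·386460²=34201454936400, difference 1.
(5848201+386460√229)^2 = 68402909872801 + 4520191516920√229

5848201 386460
68402909872801 4520191516920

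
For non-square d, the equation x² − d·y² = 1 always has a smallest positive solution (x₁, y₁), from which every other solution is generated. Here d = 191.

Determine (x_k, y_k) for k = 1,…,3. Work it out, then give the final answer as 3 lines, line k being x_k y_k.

8994000 650783
161784071999999 11706284604000
2910171887135973018000 210572647456751349217

√191 → a₀=13, period (1,4,1,1,3,…,4,1,26); ℓ=16 even so k=15
step 0: (13, 1)  from 13·(1,0) + (0,1)
step 1: (14, 1)  from 1·(13,1) + (1,0)
…
step 3: (83, 6)  from 1·(69,5) + (14,1)
step 4: (152, 11)  from 1·(83,6) + (69,5)
step 5: (539, 39)  from 3·(152,11) + (83,6)
…
step 7: (2999, 217)  from 2·(1230,89) + (539,39)
step 8: (40217, 2910)  from 13·(2999,217) + (1230,89)
step 9: (83433, 6037)  from 2·(40217,2910) + (2999,217)
step 10: (207083, 14984)  from 2·(83433,6037) + (40217,2910)
…
step 12: (911765, 65973)  from 1·(704682,50989) + (207083,14984)
step 13: (1616447, 116962)  from 1·(911765,65973) + (704682,50989)
step 14: (7377553, 533821)  from 4·(1616447,116962) + (911765,65973)
step 15: (8994000, 650783)  from 1·(7377553,533821) + (1616447,116962)
→ (8994000, 650783).  Check: 8994000²=80892036000000, 191·650783²=80892035999999, difference 1.
n=2: (8994000,650783)∘(8994000,650783) = (8994000·8994000+191·650783·650783, 8994000·650783+650783·8994000) = (161784071999999,11706284604000)
n=3: (161784071999999,11706284604000)∘(8994000,650783) = (8994000·161784071999999+191·650783·11706284604000, 8994000·11706284604000+650783·161784071999999) = (2910171887135973018000,210572647456751349217)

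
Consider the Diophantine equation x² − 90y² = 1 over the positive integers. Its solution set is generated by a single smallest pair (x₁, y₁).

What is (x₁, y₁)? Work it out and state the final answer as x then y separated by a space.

d=90: √d = [9; 2,18] (ℓ=2, even), read p_1/q_1
i=0: a=9 ⇒ p=9, q=1
i=1: a=2 ⇒ p=19, q=2
(x₁, y₁) = (19, 2);  19² − 90·2² = 1 ✓

19 2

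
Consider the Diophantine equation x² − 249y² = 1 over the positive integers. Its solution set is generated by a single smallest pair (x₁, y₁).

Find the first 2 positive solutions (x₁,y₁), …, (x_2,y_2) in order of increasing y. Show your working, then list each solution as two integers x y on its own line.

8553815 542076
146335502108449 9273635639880

d=249: √d = [15; 1,3,1,1,5,…,3,1,30] (ℓ=16, even), read p_15/q_15
i=0: a=15 ⇒ p=15, q=1
i=1: a=1 ⇒ p=16, q=1
i=2: a=3 ⇒ p=63, q=4
i=3: a=1 ⇒ p=79, q=5
i=4: a=1 ⇒ p=142, q=9
…
i=6: a=1 ⇒ p=931, q=59
i=7: a=3 ⇒ p=3582, q=227
…
i=9: a=3 ⇒ p=113835, q=7214
i=10: a=1 ⇒ p=150586, q=9543
i=11: a=5 ⇒ p=866765, q=54929
i=12: a=1 ⇒ p=1017351, q=64472
…
i=14: a=3 ⇒ p=6669699, q=422675
i=15: a=1 ⇒ p=8553815, q=542076
→ (8553815, 542076).  Check: 8553815²=73167751054225, 249·542076²=73167751054224, difference 1.
n=2: (8553815,542076)∘(8553815,542076) = (8553815·8553815+249·542076·542076, 8553815·542076+542076·8553815) = (146335502108449,9273635639880)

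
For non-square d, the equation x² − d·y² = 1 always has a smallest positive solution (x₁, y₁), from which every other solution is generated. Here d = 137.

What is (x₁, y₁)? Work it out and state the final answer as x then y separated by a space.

6083073 519712

[11; 1,2,2,1,1,2,2,1,22] for √137; ℓ=9 ⇒ convergent index 17
step 0: (11, 1)  from 11·(1,0) + (0,1)
…
step 4: (117, 10)  from 1·(82,7) + (35,3)
…
step 6: (515, 44)  from 2·(199,17) + (117,10)
…
step 8: (1744, 149)  from 1·(1229,105) + (515,44)
…
step 10: (41341, 3532)  from 1·(39597,3383) + (1744,149)
…
step 12: (285899, 24426)  from 2·(122279,10447) + (41341,3532)
step 13: (408178, 34873)  from 1·(285899,24426) + (122279,10447)
step 14: (694077, 59299)  from 1·(408178,34873) + (285899,24426)
step 15: (1796332, 153471)  from 2·(694077,59299) + (408178,34873)
step 16: (4286741, 366241)  from 2·(1796332,153471) + (694077,59299)
step 17: (6083073, 519712)  from 1·(4286741,366241) + (1796332,153471)
→ (6083073, 519712).  Check: 6083073²=37003777123329, 137·519712²=37003777123328, difference 1.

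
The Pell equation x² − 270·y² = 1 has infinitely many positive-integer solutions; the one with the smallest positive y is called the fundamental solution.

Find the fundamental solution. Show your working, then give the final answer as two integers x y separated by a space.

5291 322

[16; 2,3,6,3,2,32] for √270; ℓ=6 ⇒ convergent index 5
k=0  a_k=16  p_k/q_k = 16/1
k=1  a_k=2  p_k/q_k = 33/2
k=2  a_k=3  p_k/q_k = 115/7
…
k=4  a_k=3  p_k/q_k = 2284/139
k=5  a_k=2  p_k/q_k = 5291/322
(x₁, y₁) = (5291, 322);  5291² − 270·322² = 1 ✓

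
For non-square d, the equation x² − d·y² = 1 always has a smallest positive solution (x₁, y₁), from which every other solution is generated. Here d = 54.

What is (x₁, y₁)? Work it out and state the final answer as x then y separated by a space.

485 66

d=54: √d = [7; 2,1,6,1,2,14] (ℓ=6, even), read p_5/q_5
k=0  a_k=7  p_k/q_k = 7/1
…
k=4  a_k=1  p_k/q_k = 169/23
k=5  a_k=2  p_k/q_k = 485/66
fundamental: x₁=485, y₁=66  (since 235225 − 54·4356 = 1)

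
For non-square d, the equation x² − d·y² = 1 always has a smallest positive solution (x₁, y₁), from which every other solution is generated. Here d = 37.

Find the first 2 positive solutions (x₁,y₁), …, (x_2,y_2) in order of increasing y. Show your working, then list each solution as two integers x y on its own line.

√37 = [6; 12, …], period ℓ=1 (odd) → k=1
k=0  a_k=6  p_k/q_k = 6/1
k=1  a_k=12  p_k/q_k = 73/12
fundamental: x₁=73, y₁=12  (since 5329 − 37·144 = 1)
n=2: (73,12)∘(73,12) = (73·73+37·12·12, 73·12+12·73) = (10657,1752)

73 12
10657 1752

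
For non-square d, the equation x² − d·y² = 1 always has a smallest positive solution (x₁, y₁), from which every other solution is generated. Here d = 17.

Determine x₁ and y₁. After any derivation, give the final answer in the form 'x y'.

[4; 8] for √17; ℓ=1 ⇒ convergent index 1
step 0: (4, 1)  from 4·(1,0) + (0,1)
step 1: (33, 8)  from 8·(4,1) + (1,0)
→ (33, 8).  Check: 33²=1089, 17·8²=1088, difference 1.

33 8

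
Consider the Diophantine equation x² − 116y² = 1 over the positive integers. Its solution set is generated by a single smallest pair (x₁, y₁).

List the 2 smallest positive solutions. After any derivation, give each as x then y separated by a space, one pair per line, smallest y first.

√116 → a₀=10, period (1,3,2,1,4,1,2,3,1,20); ℓ=10 even so k=9
step 0: (10, 1)  from 10·(1,0) + (0,1)
step 1: (11, 1)  from 1·(10,1) + (1,0)
step 2: (43, 4)  from 3·(11,1) + (10,1)
step 3: (97, 9)  from 2·(43,4) + (11,1)
step 4: (140, 13)  from 1·(97,9) + (43,4)
step 5: (657, 61)  from 4·(140,13) + (97,9)
…
step 7: (2251, 209)  from 2·(797,74) + (657,61)
step 8: (7550, 701)  from 3·(2251,209) + (797,74)
step 9: (9801, 910)  from 1·(7550,701) + (2251,209)
→ (9801, 910).  Check: 9801²=96059601, 116·910²=96059600, difference 1.
(x_2, y_2) = (9801·9801 + 116·910·910, 9801·910 + 910·9801) = (192119201, 17837820)

9801 910
192119201 17837820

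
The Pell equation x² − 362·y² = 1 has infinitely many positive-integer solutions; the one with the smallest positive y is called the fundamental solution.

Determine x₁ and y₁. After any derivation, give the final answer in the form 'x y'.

√362 → a₀=19, period (38); ℓ=1 odd so k=1
i=0: a=19 ⇒ p=19, q=1
i=1: a=38 ⇒ p=723, q=38
(x₁, y₁) = (723, 38);  723² − 362·38² = 1 ✓

723 38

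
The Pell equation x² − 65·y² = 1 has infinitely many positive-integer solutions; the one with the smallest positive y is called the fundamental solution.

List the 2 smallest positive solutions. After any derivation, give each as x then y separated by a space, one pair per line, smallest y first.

129 16
33281 4128

d=65: √d = [8; 16] (ℓ=1, odd), read p_1/q_1
i=0: a=8 ⇒ p=8, q=1
i=1: a=16 ⇒ p=129, q=16
→ (129, 16).  Check: 129²=16641, 65·16²=16640, difference 1.
n=2: (129,16)∘(129,16) = (129·129+65·16·16, 129·16+16·129) = (33281,4128)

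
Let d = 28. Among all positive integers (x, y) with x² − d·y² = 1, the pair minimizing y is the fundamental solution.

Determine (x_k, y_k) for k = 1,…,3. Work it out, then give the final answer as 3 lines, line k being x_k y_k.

d=28: √d = [5; 3,2,3,10] (ℓ=4, even), read p_3/q_3
i=0: a=5 ⇒ p=5, q=1
…
i=2: a=2 ⇒ p=37, q=7
i=3: a=3 ⇒ p=127, q=24
→ (127, 24).  Check: 127²=16129, 28·24²=16128, difference 1.
k=2:  x_2 = 127·127+28·24·24 = 32257,  y_2 = 127·24+24·127 = 6096
k=3:  x_3 = 127·32257+28·24·6096 = 8193151,  y_3 = 127·6096+24·32257 = 1548360

127 24
32257 6096
8193151 1548360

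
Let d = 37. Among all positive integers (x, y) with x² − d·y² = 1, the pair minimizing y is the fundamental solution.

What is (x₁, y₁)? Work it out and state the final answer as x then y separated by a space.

73 12

d=37: √d = [6; 12] (ℓ=1, odd), read p_1/q_1
step 0: (6, 1)  from 6·(1,0) + (0,1)
step 1: (73, 12)  from 12·(6,1) + (1,0)
fundamental: x₁=73, y₁=12  (since 5329 − 37·144 = 1)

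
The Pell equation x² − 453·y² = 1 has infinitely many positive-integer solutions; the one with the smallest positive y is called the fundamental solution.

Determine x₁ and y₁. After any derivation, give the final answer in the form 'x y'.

1653751 77700

√453 = [21; 3,1,1,10,14,10,1,1,3,42, …], period ℓ=10 (even) → k=9
a_0=21:  p_0=21·1+0=21,  q_0=21·0+1=1
a_1=3:  p_1=3·21+1=64,  q_1=3·1+0=3
…
a_4=10:  p_4=10·149+85=1575,  q_4=10·7+4=74
a_5=14:  p_5=14·1575+149=22199,  q_5=14·74+7=1043
…
a_7=1:  p_7=1·223565+22199=245764,  q_7=1·10504+1043=11547
a_8=1:  p_8=1·245764+223565=469329,  q_8=1·11547+10504=22051
a_9=3:  p_9=3·469329+245764=1653751,  q_9=3·22051+11547=77700
(x₁, y₁) = (1653751, 77700);  1653751² − 453·77700² = 1 ✓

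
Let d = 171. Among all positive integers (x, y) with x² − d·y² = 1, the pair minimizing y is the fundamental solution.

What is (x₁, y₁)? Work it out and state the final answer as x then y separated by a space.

[13; 13,26] for √171; ℓ=2 ⇒ convergent index 1
i=0: a=13 ⇒ p=13, q=1
i=1: a=13 ⇒ p=170, q=13
→ (170, 13).  Check: 170²=28900, 171·13²=28899, difference 1.

170 13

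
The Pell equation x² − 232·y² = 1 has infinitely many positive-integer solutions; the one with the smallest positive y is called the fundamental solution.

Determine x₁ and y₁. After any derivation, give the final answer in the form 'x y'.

√232 = [15; 4,3,7,3,4,30, …], period ℓ=6 (even) → k=5
a_0=15:  p_0=15·1+0=15,  q_0=15·0+1=1
…
a_3=7:  p_3=7·198+61=1447,  q_3=7·13+4=95
a_4=3:  p_4=3·1447+198=4539,  q_4=3·95+13=298
a_5=4:  p_5=4·4539+1447=19603,  q_5=4·298+95=1287
→ (19603, 1287).  Check: 19603²=384277609, 232·1287²=384277608, difference 1.

19603 1287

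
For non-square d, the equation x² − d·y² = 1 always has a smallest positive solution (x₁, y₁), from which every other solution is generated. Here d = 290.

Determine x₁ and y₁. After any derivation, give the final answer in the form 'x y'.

579 34

[17; 34] for √290; ℓ=1 ⇒ convergent index 1
k=0  a_k=17  p_k/q_k = 17/1
k=1  a_k=34  p_k/q_k = 579/34
→ (579, 34).  Check: 579²=335241, 290·34²=335240, difference 1.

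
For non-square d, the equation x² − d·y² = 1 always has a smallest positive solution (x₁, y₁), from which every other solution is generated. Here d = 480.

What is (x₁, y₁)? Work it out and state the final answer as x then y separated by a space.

√480 = [21; 1,9,1,42, …], period ℓ=4 (even) → k=3
i=0: a=21 ⇒ p=21, q=1
i=1: a=1 ⇒ p=22, q=1
i=2: a=9 ⇒ p=219, q=10
i=3: a=1 ⇒ p=241, q=11
fundamental: x₁=241, y₁=11  (since 58081 − 480·121 = 1)

241 11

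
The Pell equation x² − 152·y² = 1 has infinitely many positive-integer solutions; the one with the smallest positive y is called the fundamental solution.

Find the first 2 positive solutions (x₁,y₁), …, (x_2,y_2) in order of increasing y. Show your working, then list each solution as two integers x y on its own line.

√152 = [12; 3,24, …], period ℓ=2 (even) → k=1
k=0  a_k=12  p_k/q_k = 12/1
k=1  a_k=3  p_k/q_k = 37/3
fundamental: x₁=37, y₁=3  (since 1369 − 152·9 = 1)
n=2: (37,3)∘(37,3) = (37·37+152·3·3, 37·3+3·37) = (2737,222)

37 3
2737 222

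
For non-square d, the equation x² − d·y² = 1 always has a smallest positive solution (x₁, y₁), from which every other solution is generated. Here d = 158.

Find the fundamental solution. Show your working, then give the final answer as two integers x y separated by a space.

d=158: √d = [12; 1,1,3,12,3,1,1,24] (ℓ=8, even), read p_7/q_7
step 0: (12, 1)  from 12·(1,0) + (0,1)
…
step 2: (25, 2)  from 1·(13,1) + (12,1)
…
step 4: (1081, 86)  from 12·(88,7) + (25,2)
step 5: (3331, 265)  from 3·(1081,86) + (88,7)
step 6: (4412, 351)  from 1·(3331,265) + (1081,86)
step 7: (7743, 616)  from 1·(4412,351) + (3331,265)
fundamental: x₁=7743, y₁=616  (since 59954049 − 158·379456 = 1)

7743 616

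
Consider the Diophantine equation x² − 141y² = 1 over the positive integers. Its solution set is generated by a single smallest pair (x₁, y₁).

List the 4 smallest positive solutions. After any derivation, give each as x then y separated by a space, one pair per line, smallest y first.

95 8
18049 1520
3429215 288792
651532801 54868960

d=141: √d = [11; 1,6,1,22] (ℓ=4, even), read p_3/q_3
step 0: (11, 1)  from 11·(1,0) + (0,1)
step 1: (12, 1)  from 1·(11,1) + (1,0)
step 2: (83, 7)  from 6·(12,1) + (11,1)
step 3: (95, 8)  from 1·(83,7) + (12,1)
fundamental: x₁=95, y₁=8  (since 9025 − 141·64 = 1)
k=2:  x_2 = 95·95+141·8·8 = 18049,  y_2 = 95·8+8·95 = 1520
k=3:  x_3 = 95·18049+141·8·1520 = 3429215,  y_3 = 95·1520+8·18049 = 288792
k=4:  x_4 = 95·3429215+141·8·288792 = 651532801,  y_4 = 95·288792+8·3429215 = 54868960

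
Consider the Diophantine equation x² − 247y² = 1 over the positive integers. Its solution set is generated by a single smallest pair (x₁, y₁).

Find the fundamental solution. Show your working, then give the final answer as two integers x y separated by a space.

[15; 1,2,1,1,9,1,9,1,1,2,1,30] for √247; ℓ=12 ⇒ convergent index 11
a_0=15:  p_0=15·1+0=15,  q_0=15·0+1=1
…
a_2=2:  p_2=2·16+15=47,  q_2=2·1+1=3
a_3=1:  p_3=1·47+16=63,  q_3=1·3+1=4
…
a_5=9:  p_5=9·110+63=1053,  q_5=9·7+4=67
a_6=1:  p_6=1·1053+110=1163,  q_6=1·67+7=74
a_7=9:  p_7=9·1163+1053=11520,  q_7=9·74+67=733
…
a_10=2:  p_10=2·24203+12683=61089,  q_10=2·1540+807=3887
a_11=1:  p_11=1·61089+24203=85292,  q_11=1·3887+1540=5427
(x₁, y₁) = (85292, 5427);  85292² − 247·5427² = 1 ✓

85292 5427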